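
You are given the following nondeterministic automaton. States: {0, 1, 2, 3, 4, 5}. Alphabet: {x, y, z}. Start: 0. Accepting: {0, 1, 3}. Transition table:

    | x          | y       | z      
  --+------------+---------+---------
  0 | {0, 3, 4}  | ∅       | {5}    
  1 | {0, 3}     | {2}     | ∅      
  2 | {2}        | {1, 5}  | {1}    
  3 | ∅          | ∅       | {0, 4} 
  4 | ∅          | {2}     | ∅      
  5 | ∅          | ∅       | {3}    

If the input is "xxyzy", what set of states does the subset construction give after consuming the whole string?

{2}

Start in {0}.
Read 'x': 0→{0, 3, 4}; now {0, 3, 4}.
Read 'x': 0→{0, 3, 4}, 3→∅, 4→∅; now {0, 3, 4}.
Read 'y': 0→∅, 3→∅, 4→{2}; now {2}.
Read 'z': 2→{1}; now {1}.
Read 'y': 1→{2}; now {2}.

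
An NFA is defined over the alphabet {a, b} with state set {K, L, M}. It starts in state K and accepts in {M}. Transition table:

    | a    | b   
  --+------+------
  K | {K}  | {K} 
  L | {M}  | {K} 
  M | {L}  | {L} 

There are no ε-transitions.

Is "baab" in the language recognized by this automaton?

No

Start in {K}.
Read 'b': K→{K}; now {K}.
Read 'a': K→{K}; now {K}.
Read 'a': K→{K}; now {K}.
Read 'b': K→{K}; now {K}.
The final set {K} contains no accepting state.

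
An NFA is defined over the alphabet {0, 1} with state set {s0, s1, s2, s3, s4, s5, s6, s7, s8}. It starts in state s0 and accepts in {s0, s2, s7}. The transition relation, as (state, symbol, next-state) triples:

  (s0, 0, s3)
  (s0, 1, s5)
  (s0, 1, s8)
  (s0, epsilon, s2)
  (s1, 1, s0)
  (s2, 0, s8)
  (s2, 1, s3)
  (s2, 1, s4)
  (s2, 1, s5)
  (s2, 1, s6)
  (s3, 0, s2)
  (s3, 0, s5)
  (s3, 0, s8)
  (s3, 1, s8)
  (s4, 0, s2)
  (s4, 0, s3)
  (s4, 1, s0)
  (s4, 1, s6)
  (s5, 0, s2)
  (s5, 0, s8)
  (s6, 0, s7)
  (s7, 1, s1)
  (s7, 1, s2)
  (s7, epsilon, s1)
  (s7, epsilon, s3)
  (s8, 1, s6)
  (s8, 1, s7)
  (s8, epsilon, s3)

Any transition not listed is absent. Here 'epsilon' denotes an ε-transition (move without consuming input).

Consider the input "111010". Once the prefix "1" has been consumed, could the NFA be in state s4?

Yes

Start: ε-closure({s0}) = {s0, s2}.
Read '1': {s0, s2} → {s3, s4, s5, s6, s8}.
State s4 is in {s3, s4, s5, s6, s8}.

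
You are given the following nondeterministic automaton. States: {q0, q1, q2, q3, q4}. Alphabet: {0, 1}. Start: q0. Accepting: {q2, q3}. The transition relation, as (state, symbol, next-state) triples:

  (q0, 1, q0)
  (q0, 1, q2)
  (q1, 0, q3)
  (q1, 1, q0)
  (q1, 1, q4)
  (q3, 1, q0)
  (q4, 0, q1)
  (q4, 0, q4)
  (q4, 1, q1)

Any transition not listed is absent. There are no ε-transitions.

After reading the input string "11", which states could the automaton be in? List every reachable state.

{q0, q2}

Start in {q0}.
Read '1': {q0} → {q0, q2}.
Read '1': {q0, q2} → {q0, q2}.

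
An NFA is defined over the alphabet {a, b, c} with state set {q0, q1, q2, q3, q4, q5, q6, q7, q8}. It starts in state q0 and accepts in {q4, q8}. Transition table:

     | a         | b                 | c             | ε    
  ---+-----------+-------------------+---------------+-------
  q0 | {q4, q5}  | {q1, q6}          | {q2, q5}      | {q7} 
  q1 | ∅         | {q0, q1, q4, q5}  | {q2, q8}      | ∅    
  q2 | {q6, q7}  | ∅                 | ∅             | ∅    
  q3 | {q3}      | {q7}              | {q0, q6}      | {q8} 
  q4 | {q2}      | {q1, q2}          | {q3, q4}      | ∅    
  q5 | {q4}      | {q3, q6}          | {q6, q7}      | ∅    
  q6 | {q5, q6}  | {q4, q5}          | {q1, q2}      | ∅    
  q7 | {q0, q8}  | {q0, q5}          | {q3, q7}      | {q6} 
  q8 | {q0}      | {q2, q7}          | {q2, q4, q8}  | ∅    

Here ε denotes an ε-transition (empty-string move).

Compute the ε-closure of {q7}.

{q6, q7}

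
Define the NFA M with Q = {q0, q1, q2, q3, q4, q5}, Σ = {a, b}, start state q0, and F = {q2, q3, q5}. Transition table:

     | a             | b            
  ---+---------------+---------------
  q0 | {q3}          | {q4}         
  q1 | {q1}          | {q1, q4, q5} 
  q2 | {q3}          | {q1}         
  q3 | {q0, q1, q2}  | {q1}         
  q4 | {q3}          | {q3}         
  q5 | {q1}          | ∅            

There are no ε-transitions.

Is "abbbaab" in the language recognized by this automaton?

Start in {q0}.
Read 'a': {q0} → {q3}.
Read 'b': {q3} → {q1}.
Read 'b': {q1} → {q1, q4, q5}.
Read 'b': {q1, q4, q5} → {q1, q3, q4, q5}.
Read 'a': {q1, q3, q4, q5} → {q0, q1, q2, q3}.
Read 'a': {q0, q1, q2, q3} → {q0, q1, q2, q3}.
Read 'b': {q0, q1, q2, q3} → {q1, q4, q5}.
The final set {q1, q4, q5} contains the accepting state q5.

Yes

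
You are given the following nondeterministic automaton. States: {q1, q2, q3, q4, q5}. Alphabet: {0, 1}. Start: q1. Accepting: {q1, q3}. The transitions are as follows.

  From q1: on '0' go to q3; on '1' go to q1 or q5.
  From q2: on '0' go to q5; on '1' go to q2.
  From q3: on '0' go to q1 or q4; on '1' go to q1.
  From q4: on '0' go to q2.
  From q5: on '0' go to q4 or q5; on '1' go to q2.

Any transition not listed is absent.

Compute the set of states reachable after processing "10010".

{q3, q4, q5}

Start in {q1}.
Read '1': q1→{q1, q5}; now {q1, q5}.
Read '0': q1→{q3}, q5→{q4, q5}; now {q3, q4, q5}.
Read '0': q3→{q1, q4}, q4→{q2}, q5→{q4, q5}; now {q1, q2, q4, q5}.
Read '1': q1→{q1, q5}, q2→{q2}, q4→∅, q5→{q2}; now {q1, q2, q5}.
Read '0': q1→{q3}, q2→{q5}, q5→{q4, q5}; now {q3, q4, q5}.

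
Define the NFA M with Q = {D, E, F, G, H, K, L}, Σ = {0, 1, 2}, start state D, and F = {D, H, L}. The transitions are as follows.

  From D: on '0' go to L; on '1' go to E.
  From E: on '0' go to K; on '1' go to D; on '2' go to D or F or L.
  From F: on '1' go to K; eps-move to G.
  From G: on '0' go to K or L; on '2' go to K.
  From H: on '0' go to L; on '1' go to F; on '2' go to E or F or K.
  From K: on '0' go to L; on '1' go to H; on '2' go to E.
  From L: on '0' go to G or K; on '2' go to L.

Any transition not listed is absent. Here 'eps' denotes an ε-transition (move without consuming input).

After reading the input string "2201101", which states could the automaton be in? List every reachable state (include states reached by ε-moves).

Start in {D}.
Read '2': D→∅; now ∅.
The set is empty and remains empty for the remaining 6 symbols.

∅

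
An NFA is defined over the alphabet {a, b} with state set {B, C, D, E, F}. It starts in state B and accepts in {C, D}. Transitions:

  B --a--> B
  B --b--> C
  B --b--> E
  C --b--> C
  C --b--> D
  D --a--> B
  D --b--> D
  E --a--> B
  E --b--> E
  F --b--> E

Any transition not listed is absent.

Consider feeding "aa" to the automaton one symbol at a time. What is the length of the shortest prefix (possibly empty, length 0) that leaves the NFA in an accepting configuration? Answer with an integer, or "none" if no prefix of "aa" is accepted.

Start in {B}.
Read 'a': B→{B}; now {B}.
Read 'a': B→{B}; now {B}.
No reachable set along the way intersects F.

none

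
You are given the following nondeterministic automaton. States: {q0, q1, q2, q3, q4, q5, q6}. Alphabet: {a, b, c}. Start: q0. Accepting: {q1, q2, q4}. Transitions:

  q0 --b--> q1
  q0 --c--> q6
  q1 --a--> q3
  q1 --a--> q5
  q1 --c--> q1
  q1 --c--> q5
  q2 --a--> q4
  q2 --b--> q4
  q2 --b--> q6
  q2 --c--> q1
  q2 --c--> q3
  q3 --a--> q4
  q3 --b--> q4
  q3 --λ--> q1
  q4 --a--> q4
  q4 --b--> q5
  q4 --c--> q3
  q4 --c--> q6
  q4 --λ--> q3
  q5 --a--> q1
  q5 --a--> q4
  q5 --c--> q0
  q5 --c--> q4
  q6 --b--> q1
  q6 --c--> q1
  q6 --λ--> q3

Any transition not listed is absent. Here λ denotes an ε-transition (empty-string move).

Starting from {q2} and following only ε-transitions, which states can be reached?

{q2}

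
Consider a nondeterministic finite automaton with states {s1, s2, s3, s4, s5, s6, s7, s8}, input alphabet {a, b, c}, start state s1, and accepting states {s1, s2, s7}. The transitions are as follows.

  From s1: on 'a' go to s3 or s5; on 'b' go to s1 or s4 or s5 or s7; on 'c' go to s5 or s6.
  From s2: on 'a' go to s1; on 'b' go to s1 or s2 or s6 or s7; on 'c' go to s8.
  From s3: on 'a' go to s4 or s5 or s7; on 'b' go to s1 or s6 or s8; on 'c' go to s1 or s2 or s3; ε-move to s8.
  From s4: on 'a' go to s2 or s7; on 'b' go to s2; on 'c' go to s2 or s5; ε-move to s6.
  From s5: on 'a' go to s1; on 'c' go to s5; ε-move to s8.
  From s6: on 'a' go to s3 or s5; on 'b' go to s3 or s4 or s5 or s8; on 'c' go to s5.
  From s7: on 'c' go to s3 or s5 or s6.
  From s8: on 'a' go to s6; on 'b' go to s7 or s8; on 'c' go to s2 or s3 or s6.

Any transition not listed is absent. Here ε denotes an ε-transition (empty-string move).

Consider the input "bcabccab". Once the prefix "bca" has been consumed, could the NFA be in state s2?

Start in {s1}.
Read 'b': {s1} → {s1, s4, s5, s6, s7, s8}.
Read 'c': {s1, s4, s5, s6, s7, s8} → {s2, s3, s5, s6, s8}.
Read 'a': {s2, s3, s5, s6, s8} → {s1, s3, s4, s5, s6, s7, s8}.
State s2 is not in {s1, s3, s4, s5, s6, s7, s8}.

No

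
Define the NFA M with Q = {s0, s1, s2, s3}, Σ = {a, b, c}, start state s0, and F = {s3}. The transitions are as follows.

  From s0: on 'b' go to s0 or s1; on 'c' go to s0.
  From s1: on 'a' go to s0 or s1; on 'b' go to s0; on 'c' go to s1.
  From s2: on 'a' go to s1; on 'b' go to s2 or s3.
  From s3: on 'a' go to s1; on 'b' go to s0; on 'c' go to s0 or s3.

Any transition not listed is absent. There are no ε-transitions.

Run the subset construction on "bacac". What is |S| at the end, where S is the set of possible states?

2

Start in {s0}.
Read 'b': {s0} → {s0, s1}.
Read 'a': {s0, s1} → {s0, s1}.
Read 'c': {s0, s1} → {s0, s1}.
Read 'a': {s0, s1} → {s0, s1}.
Read 'c': {s0, s1} → {s0, s1}.
That set has 2 states.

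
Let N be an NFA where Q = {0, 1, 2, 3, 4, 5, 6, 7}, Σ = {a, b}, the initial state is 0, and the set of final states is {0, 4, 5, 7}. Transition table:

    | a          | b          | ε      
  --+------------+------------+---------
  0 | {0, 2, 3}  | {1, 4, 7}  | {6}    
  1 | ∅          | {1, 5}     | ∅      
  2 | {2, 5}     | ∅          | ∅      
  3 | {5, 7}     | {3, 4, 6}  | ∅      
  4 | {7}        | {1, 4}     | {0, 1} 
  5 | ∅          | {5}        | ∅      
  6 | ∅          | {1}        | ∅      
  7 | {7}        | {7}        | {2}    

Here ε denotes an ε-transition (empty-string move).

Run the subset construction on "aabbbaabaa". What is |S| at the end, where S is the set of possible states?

Start: ε-closure({0}) = {0, 6}.
Read 'a': 0→{0, 2, 3}, 6→∅; union {0, 2, 3}; ε-closure = {0, 2, 3, 6}.
Read 'a': 0→{0, 2, 3}, 2→{2, 5}, 3→{5, 7}, 6→∅; union {0, 2, 3, 5, 7}; ε-closure = {0, 2, 3, 5, 6, 7}.
Read 'b': 0→{1, 4, 7}, 2→∅, 3→{3, 4, 6}, 5→{5}, 6→{1}, 7→{7}; union {1, 3, 4, 5, 6, 7}; ε-closure = {0, 1, 2, 3, 4, 5, 6, 7}.
Read 'b': 0→{1, 4, 7}, 1→{1, 5}, 2→∅, 3→{3, 4, 6}, 4→{1, 4}, 5→{5}, 6→{1}, 7→{7}; union {1, 3, 4, 5, 6, 7}; ε-closure = {0, 1, 2, 3, 4, 5, 6, 7}.
Read 'b': 0→{1, 4, 7}, 1→{1, 5}, 2→∅, 3→{3, 4, 6}, 4→{1, 4}, 5→{5}, 6→{1}, 7→{7}; union {1, 3, 4, 5, 6, 7}; ε-closure = {0, 1, 2, 3, 4, 5, 6, 7}.
Read 'a': 0→{0, 2, 3}, 1→∅, 2→{2, 5}, 3→{5, 7}, 4→{7}, 5→∅, 6→∅, 7→{7}; union {0, 2, 3, 5, 7}; ε-closure = {0, 2, 3, 5, 6, 7}.
Read 'a': 0→{0, 2, 3}, 2→{2, 5}, 3→{5, 7}, 5→∅, 6→∅, 7→{7}; union {0, 2, 3, 5, 7}; ε-closure = {0, 2, 3, 5, 6, 7}.
Read 'b': 0→{1, 4, 7}, 2→∅, 3→{3, 4, 6}, 5→{5}, 6→{1}, 7→{7}; union {1, 3, 4, 5, 6, 7}; ε-closure = {0, 1, 2, 3, 4, 5, 6, 7}.
Read 'a': 0→{0, 2, 3}, 1→∅, 2→{2, 5}, 3→{5, 7}, 4→{7}, 5→∅, 6→∅, 7→{7}; union {0, 2, 3, 5, 7}; ε-closure = {0, 2, 3, 5, 6, 7}.
Read 'a': 0→{0, 2, 3}, 2→{2, 5}, 3→{5, 7}, 5→∅, 6→∅, 7→{7}; union {0, 2, 3, 5, 7}; ε-closure = {0, 2, 3, 5, 6, 7}.
That set has 6 states.

6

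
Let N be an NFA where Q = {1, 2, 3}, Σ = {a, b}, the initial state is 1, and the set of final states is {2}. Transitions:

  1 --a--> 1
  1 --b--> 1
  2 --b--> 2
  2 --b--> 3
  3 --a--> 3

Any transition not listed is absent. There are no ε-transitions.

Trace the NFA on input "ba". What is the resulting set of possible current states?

Start in {1}.
Read 'b': {1} → {1}.
Read 'a': {1} → {1}.

{1}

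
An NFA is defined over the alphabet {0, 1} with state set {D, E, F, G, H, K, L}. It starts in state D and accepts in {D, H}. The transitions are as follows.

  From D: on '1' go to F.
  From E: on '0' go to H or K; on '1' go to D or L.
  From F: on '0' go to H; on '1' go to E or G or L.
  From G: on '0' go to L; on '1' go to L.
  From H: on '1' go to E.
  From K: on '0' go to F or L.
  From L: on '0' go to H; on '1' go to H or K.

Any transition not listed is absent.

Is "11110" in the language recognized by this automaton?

Start in {D}.
Read '1': D→{F}; now {F}.
Read '1': F→{E, G, L}; now {E, G, L}.
Read '1': E→{D, L}, G→{L}, L→{H, K}; now {D, H, K, L}.
Read '1': D→{F}, H→{E}, K→∅, L→{H, K}; now {E, F, H, K}.
Read '0': E→{H, K}, F→{H}, H→∅, K→{F, L}; now {F, H, K, L}.
The final set {F, H, K, L} contains the accepting state H.

Yes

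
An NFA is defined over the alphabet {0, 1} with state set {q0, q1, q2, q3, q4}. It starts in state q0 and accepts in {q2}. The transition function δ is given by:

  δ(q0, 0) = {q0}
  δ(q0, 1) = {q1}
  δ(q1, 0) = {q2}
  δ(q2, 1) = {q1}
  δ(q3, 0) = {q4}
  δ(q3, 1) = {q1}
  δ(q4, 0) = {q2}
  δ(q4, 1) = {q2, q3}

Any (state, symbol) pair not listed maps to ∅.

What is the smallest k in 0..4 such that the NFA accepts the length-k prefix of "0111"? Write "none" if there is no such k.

none

Start in {q0}.
Read '0': {q0} → {q0}.
Read '1': {q0} → {q1}.
Read '1': {q1} → ∅.
The set is empty and remains empty for the remaining 1 symbol.
No reachable set along the way intersects F.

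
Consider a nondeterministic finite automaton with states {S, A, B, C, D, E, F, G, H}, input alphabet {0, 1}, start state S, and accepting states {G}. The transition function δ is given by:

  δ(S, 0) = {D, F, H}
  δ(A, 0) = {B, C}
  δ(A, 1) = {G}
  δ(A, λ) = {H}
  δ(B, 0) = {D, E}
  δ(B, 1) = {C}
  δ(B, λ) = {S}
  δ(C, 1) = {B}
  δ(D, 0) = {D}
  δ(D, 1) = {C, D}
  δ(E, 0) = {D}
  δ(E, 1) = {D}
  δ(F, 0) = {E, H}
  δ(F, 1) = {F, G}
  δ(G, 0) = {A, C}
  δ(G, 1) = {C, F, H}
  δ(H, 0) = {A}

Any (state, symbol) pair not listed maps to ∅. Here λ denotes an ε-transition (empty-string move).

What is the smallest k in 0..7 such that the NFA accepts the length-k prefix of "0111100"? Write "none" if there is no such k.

2

Start in {S}.
Read '0': S→{D, F, H}; now {D, F, H}.
Read '1': D→{C, D}, F→{F, G}, H→∅; now {C, D, F, G}.
None of the earlier sets intersect F, but {C, D, F, G} does.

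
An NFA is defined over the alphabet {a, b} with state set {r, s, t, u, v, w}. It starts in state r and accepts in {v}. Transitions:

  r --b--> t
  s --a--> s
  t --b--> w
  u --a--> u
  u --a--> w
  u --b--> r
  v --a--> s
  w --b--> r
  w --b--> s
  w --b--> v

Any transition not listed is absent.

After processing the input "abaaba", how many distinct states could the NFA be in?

0

Start in {r}.
Read 'a': {r} → ∅.
The set is empty and remains empty for the remaining 5 symbols.
That set has 0 states.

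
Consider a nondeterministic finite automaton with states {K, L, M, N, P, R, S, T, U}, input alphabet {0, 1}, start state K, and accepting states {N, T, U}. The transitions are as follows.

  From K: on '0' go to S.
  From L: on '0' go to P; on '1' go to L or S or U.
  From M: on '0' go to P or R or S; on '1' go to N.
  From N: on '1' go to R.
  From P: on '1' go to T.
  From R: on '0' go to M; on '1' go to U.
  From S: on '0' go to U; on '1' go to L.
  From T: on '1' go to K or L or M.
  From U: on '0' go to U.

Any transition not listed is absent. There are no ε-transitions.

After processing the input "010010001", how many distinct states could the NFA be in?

Start in {K}.
Read '0': K→{S}; now {S}.
Read '1': S→{L}; now {L}.
Read '0': L→{P}; now {P}.
Read '0': P→∅; now ∅.
The set is empty and remains empty for the remaining 5 symbols.
That set has 0 states.

0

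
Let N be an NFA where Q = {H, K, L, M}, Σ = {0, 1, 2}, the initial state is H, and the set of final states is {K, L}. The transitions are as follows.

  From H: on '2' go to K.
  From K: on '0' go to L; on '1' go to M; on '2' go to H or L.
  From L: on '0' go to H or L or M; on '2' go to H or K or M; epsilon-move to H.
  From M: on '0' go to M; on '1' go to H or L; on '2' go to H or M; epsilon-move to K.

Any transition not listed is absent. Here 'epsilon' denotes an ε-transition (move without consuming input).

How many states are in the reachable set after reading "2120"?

4

Start in {H}.
Read '2': {H} → {K}.
Read '1': {K} → {K, M}.
Read '2': {K, M} → {H, K, L, M}.
Read '0': {H, K, L, M} → {H, K, L, M}.
That set has 4 states.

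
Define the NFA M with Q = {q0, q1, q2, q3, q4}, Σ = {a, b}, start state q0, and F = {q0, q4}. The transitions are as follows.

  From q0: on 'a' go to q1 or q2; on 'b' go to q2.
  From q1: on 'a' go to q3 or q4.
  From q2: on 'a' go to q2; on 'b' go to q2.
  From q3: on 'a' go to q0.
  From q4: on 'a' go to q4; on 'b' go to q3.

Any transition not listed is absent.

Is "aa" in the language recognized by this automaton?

Yes

Start in {q0}.
Read 'a': {q0} → {q1, q2}.
Read 'a': {q1, q2} → {q2, q3, q4}.
The final set {q2, q3, q4} contains the accepting state q4.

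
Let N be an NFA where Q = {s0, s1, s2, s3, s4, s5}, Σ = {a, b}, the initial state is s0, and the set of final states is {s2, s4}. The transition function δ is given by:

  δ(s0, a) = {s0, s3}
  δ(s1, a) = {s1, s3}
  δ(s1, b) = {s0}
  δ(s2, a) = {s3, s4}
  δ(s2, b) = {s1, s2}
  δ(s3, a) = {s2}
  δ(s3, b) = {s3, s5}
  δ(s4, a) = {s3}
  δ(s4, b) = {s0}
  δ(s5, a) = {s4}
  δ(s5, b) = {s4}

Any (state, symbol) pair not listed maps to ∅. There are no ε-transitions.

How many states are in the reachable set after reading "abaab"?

Start in {s0}.
Read 'a': s0→{s0, s3}; now {s0, s3}.
Read 'b': s0→∅, s3→{s3, s5}; now {s3, s5}.
Read 'a': s3→{s2}, s5→{s4}; now {s2, s4}.
Read 'a': s2→{s3, s4}, s4→{s3}; now {s3, s4}.
Read 'b': s3→{s3, s5}, s4→{s0}; now {s0, s3, s5}.
That set has 3 states.

3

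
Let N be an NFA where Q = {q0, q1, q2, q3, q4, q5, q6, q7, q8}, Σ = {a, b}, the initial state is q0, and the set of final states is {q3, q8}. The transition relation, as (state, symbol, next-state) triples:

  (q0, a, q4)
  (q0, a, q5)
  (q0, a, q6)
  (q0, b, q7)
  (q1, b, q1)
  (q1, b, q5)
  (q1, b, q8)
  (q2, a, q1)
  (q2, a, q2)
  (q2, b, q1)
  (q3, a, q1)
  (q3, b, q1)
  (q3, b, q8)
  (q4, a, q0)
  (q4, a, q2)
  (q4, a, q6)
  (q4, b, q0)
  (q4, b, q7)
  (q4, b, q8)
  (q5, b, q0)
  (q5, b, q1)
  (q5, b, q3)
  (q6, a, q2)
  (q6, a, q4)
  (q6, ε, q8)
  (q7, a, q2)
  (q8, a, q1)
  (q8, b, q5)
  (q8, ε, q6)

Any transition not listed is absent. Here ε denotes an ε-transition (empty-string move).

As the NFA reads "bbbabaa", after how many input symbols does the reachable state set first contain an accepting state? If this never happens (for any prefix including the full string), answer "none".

none

Start in {q0}.
Read 'b': {q0} → {q7}.
Read 'b': {q7} → ∅.
The set is empty and remains empty for the remaining 5 symbols.
No reachable set along the way intersects F.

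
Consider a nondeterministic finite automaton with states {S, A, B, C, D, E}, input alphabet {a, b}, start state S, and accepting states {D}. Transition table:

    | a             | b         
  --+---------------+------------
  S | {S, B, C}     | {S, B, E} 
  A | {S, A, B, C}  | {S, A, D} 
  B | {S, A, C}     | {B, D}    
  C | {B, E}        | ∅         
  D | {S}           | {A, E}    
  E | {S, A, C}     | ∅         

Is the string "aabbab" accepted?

Yes

Start in {S}.
Read 'a': {S} → {S, B, C}.
Read 'a': {S, B, C} → {S, A, B, C, E}.
Read 'b': {S, A, B, C, E} → {S, A, B, D, E}.
Read 'b': {S, A, B, D, E} → {S, A, B, D, E}.
Read 'a': {S, A, B, D, E} → {S, A, B, C}.
Read 'b': {S, A, B, C} → {S, A, B, D, E}.
The final set {S, A, B, D, E} contains the accepting state D.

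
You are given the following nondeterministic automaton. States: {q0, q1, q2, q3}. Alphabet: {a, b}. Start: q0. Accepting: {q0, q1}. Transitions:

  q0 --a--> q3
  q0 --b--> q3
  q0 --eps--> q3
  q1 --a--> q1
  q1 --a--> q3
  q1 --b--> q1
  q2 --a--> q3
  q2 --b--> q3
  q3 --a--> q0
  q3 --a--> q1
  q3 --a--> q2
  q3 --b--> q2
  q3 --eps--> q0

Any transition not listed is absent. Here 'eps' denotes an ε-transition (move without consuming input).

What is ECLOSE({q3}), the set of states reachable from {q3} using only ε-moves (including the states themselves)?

Begin with {q3}.
ε-move q3 → q0; add q0.

{q0, q3}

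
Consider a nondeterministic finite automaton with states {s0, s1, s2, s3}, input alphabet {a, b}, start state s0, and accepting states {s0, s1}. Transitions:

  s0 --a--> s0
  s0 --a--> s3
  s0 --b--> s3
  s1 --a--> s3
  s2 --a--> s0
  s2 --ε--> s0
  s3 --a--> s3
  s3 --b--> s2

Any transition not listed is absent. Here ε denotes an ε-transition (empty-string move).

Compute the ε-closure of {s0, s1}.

{s0, s1}

Begin with {s0, s1}.
No ε-moves leave this set, so the closure equals the set itself.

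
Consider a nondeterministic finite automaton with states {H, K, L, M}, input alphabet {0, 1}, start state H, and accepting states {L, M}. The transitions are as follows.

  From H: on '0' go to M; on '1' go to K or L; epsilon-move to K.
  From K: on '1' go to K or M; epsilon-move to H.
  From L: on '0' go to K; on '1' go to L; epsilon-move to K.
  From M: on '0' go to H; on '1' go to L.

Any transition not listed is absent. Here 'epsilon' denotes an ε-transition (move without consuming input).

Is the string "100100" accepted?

Yes

Start: ε-closure({H}) = {H, K}.
Read '1': H→{K, L}, K→{K, M}; union {K, L, M}; ε-closure = {H, K, L, M}.
Read '0': H→{M}, K→∅, L→{K}, M→{H}; now {H, K, M}.
Read '0': H→{M}, K→∅, M→{H}; union {H, M}; ε-closure = {H, K, M}.
Read '1': H→{K, L}, K→{K, M}, M→{L}; union {K, L, M}; ε-closure = {H, K, L, M}.
Read '0': H→{M}, K→∅, L→{K}, M→{H}; now {H, K, M}.
Read '0': H→{M}, K→∅, M→{H}; union {H, M}; ε-closure = {H, K, M}.
The final set {H, K, M} contains the accepting state M.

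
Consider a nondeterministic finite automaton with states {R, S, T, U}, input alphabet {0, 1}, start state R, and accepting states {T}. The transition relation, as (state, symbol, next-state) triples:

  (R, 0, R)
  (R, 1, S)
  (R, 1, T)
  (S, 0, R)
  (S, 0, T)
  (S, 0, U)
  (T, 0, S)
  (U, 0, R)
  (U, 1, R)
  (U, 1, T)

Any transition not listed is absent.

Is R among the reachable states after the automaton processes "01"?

No

Start in {R}.
Read '0': R→{R}; now {R}.
Read '1': R→{S, T}; now {S, T}.
State R is not in {S, T}.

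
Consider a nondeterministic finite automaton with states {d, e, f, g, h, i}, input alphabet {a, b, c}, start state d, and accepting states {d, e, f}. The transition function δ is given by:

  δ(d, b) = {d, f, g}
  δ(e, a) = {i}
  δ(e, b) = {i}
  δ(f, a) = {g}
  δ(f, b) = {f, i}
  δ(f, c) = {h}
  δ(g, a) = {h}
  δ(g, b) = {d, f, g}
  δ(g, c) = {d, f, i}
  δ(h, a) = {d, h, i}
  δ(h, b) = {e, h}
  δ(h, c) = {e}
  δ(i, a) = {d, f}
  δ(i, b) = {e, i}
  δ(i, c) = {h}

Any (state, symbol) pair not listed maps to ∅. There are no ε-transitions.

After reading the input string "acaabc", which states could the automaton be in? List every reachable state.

∅

Start in {d}.
Read 'a': {d} → ∅.
The set is empty and remains empty for the remaining 5 symbols.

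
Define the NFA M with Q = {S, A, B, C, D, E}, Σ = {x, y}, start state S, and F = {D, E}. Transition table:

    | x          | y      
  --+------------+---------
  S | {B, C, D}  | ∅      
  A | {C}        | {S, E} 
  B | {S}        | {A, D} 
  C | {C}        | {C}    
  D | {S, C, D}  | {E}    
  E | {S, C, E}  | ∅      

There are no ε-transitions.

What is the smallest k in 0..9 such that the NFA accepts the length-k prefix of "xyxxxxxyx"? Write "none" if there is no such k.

Start in {S}.
Read 'x': S→{B, C, D}; now {B, C, D}.
None of the earlier sets intersect F, but {B, C, D} does.

1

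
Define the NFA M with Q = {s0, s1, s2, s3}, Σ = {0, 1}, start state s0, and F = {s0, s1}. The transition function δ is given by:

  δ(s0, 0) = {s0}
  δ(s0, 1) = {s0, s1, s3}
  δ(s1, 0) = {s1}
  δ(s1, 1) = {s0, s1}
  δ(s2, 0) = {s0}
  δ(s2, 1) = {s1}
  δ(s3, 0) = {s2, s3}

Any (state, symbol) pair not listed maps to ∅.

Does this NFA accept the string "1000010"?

Start in {s0}.
Read '1': s0→{s0, s1, s3}; now {s0, s1, s3}.
Read '0': s0→{s0}, s1→{s1}, s3→{s2, s3}; now {s0, s1, s2, s3}.
Read '0': s0→{s0}, s1→{s1}, s2→{s0}, s3→{s2, s3}; now {s0, s1, s2, s3}.
Read '0': s0→{s0}, s1→{s1}, s2→{s0}, s3→{s2, s3}; now {s0, s1, s2, s3}.
Read '0': s0→{s0}, s1→{s1}, s2→{s0}, s3→{s2, s3}; now {s0, s1, s2, s3}.
Read '1': s0→{s0, s1, s3}, s1→{s0, s1}, s2→{s1}, s3→∅; now {s0, s1, s3}.
Read '0': s0→{s0}, s1→{s1}, s3→{s2, s3}; now {s0, s1, s2, s3}.
The final set {s0, s1, s2, s3} contains the accepting states s0, s1.

Yes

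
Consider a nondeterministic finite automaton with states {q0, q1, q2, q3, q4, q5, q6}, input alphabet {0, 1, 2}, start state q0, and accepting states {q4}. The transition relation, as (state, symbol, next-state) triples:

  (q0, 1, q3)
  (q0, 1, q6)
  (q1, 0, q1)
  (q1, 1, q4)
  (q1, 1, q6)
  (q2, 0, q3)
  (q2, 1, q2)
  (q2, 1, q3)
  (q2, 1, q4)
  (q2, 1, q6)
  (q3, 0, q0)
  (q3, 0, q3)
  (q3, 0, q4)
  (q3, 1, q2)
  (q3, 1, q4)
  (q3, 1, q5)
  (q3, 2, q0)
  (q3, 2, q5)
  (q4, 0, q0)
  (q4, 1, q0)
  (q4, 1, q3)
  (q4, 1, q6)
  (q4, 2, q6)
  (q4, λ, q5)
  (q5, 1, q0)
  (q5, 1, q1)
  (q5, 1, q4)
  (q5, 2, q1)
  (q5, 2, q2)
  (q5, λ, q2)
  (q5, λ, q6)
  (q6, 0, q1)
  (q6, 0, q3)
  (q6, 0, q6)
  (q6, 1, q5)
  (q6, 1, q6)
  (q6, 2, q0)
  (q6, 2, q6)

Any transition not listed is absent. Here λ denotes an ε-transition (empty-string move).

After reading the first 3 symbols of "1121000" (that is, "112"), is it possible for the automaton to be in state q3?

No

Start in {q0}.
Read '1': {q0} → {q3, q6}.
Read '1': {q3, q6} → {q2, q4, q5, q6}.
Read '2': {q2, q4, q5, q6} → {q0, q1, q2, q6}.
State q3 is not in {q0, q1, q2, q6}.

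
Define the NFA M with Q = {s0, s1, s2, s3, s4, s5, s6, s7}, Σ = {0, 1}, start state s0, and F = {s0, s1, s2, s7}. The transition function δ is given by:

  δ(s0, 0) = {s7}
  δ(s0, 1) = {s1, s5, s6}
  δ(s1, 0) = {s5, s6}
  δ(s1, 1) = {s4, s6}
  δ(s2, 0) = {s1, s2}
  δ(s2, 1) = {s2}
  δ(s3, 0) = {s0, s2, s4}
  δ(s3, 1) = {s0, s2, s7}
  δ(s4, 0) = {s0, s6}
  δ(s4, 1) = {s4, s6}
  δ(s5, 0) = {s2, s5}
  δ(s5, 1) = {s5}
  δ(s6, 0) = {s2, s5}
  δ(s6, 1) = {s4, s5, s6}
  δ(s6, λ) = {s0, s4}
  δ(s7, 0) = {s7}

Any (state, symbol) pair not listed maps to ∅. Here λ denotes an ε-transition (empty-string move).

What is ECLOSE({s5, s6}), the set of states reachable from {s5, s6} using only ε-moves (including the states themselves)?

Begin with {s5, s6}.
ε-move s6 → s0; add s0.
ε-move s6 → s4; add s4.

{s0, s4, s5, s6}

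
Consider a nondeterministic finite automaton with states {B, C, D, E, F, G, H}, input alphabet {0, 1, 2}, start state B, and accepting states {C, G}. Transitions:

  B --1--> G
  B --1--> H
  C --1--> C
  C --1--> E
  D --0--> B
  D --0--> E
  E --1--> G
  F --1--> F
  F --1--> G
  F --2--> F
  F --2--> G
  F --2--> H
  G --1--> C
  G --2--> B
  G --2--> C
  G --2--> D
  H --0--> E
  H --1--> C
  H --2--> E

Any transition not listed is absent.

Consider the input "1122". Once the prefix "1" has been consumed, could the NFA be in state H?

Start in {B}.
Read '1': B→{G, H}; now {G, H}.
State H is in {G, H}.

Yes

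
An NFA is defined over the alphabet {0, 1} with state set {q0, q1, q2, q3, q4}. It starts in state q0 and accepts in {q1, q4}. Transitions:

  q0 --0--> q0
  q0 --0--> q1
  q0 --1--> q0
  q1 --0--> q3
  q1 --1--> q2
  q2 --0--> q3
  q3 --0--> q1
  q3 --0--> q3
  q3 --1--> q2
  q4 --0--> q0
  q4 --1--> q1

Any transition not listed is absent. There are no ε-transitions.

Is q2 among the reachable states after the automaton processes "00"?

No

Start in {q0}.
Read '0': {q0} → {q0, q1}.
Read '0': {q0, q1} → {q0, q1, q3}.
State q2 is not in {q0, q1, q3}.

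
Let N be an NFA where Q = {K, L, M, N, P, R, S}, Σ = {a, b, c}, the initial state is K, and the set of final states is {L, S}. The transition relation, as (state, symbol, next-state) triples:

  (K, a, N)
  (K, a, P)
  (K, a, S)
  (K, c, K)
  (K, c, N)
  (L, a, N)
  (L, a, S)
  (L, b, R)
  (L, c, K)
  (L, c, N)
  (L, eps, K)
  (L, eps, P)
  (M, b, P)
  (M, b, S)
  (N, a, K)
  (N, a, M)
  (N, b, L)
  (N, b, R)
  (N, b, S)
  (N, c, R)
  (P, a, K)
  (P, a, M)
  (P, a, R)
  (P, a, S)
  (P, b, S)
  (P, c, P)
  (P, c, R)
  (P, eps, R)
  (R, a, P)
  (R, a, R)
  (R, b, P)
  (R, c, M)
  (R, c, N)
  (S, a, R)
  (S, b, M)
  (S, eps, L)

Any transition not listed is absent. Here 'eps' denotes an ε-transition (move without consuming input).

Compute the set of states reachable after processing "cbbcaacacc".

Start in {K}.
Read 'c': K→{K, N}; now {K, N}.
Read 'b': K→∅, N→{L, R, S}; union {L, R, S}; ε-closure = {K, L, P, R, S}.
Read 'b': K→∅, L→{R}, P→{S}, R→{P}, S→{M}; union {M, P, R, S}; ε-closure = {K, L, M, P, R, S}.
Read 'c': K→{K, N}, L→{K, N}, M→∅, P→{P, R}, R→{M, N}, S→∅; now {K, M, N, P, R}.
Read 'a': K→{N, P, S}, M→∅, N→{K, M}, P→{K, M, R, S}, R→{P, R}; union {K, M, N, P, R, S}; ε-closure = {K, L, M, N, P, R, S}.
Read 'a': K→{N, P, S}, L→{N, S}, M→∅, N→{K, M}, P→{K, M, R, S}, R→{P, R}, S→{R}; union {K, M, N, P, R, S}; ε-closure = {K, L, M, N, P, R, S}.
Read 'c': K→{K, N}, L→{K, N}, M→∅, N→{R}, P→{P, R}, R→{M, N}, S→∅; now {K, M, N, P, R}.
Read 'a': K→{N, P, S}, M→∅, N→{K, M}, P→{K, M, R, S}, R→{P, R}; union {K, M, N, P, R, S}; ε-closure = {K, L, M, N, P, R, S}.
Read 'c': K→{K, N}, L→{K, N}, M→∅, N→{R}, P→{P, R}, R→{M, N}, S→∅; now {K, M, N, P, R}.
Read 'c': K→{K, N}, M→∅, N→{R}, P→{P, R}, R→{M, N}; now {K, M, N, P, R}.

{K, M, N, P, R}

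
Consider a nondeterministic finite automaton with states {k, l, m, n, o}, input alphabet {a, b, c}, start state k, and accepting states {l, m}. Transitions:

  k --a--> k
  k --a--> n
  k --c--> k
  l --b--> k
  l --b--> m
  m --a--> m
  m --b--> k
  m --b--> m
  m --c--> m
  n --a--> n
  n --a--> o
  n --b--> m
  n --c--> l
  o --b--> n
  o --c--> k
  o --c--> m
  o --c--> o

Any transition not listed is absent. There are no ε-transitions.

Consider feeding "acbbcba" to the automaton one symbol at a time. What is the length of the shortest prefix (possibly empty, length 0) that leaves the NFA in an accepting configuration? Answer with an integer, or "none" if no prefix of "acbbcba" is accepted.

2

Start in {k}.
Read 'a': {k} → {k, n}.
Read 'c': {k, n} → {k, l}.
None of the earlier sets intersect F, but {k, l} does.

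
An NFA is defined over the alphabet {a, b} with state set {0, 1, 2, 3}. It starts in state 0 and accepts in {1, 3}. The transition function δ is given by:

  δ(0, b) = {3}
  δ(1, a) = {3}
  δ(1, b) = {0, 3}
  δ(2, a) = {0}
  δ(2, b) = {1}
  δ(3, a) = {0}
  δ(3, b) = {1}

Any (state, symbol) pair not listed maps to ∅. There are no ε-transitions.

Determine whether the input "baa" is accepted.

No

Start in {0}.
Read 'b': 0→{3}; now {3}.
Read 'a': 3→{0}; now {0}.
Read 'a': 0→∅; now ∅.
The final set ∅ contains no accepting state.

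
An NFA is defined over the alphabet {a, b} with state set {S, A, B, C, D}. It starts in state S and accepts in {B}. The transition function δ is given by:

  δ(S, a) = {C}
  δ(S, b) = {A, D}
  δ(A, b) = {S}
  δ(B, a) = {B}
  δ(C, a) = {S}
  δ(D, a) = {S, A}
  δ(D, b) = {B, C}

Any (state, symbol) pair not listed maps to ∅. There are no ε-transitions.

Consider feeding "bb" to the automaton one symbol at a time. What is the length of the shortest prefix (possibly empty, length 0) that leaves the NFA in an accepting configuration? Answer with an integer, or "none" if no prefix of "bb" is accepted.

2

Start in {S}.
Read 'b': {S} → {A, D}.
Read 'b': {A, D} → {S, B, C}.
None of the earlier sets intersect F, but {S, B, C} does.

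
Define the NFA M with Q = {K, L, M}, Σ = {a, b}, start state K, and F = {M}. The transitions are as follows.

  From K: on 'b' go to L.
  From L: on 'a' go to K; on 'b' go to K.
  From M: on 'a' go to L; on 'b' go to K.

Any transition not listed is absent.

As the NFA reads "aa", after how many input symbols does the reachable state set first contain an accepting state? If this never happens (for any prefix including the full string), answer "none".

none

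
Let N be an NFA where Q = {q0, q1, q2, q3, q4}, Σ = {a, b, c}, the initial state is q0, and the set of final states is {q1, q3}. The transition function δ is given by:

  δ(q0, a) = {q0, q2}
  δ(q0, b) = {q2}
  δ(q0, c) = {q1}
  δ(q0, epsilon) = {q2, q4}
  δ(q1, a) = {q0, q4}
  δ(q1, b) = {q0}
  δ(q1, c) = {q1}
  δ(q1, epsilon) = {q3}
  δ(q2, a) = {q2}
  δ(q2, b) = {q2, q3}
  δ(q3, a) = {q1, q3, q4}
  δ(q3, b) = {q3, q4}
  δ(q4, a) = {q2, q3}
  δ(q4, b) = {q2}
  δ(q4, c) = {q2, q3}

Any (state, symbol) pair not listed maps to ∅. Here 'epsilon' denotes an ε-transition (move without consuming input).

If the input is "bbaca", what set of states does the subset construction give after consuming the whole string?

{q0, q1, q2, q3, q4}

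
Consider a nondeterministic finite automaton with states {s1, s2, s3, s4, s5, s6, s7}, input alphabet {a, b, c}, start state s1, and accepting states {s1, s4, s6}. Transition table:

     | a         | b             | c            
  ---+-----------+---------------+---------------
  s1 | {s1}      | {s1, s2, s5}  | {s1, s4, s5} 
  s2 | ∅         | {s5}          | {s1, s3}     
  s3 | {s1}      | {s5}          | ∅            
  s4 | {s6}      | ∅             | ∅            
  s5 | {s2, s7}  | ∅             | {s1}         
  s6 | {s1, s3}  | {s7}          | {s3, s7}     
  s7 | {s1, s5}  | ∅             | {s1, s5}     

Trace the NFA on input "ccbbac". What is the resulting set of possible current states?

{s1, s3, s4, s5}

Start in {s1}.
Read 'c': s1→{s1, s4, s5}; now {s1, s4, s5}.
Read 'c': s1→{s1, s4, s5}, s4→∅, s5→{s1}; now {s1, s4, s5}.
Read 'b': s1→{s1, s2, s5}, s4→∅, s5→∅; now {s1, s2, s5}.
Read 'b': s1→{s1, s2, s5}, s2→{s5}, s5→∅; now {s1, s2, s5}.
Read 'a': s1→{s1}, s2→∅, s5→{s2, s7}; now {s1, s2, s7}.
Read 'c': s1→{s1, s4, s5}, s2→{s1, s3}, s7→{s1, s5}; now {s1, s3, s4, s5}.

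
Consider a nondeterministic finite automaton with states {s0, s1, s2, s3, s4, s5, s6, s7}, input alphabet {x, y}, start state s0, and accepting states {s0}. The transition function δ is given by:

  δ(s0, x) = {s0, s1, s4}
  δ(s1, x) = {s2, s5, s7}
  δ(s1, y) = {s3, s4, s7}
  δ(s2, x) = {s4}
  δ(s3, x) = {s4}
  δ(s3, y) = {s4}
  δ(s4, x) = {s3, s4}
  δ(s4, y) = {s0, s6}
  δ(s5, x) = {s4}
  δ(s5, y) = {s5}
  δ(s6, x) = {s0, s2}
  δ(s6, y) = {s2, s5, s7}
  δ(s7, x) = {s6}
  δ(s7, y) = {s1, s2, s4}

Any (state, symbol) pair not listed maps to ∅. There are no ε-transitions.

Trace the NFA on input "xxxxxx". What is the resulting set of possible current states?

Start in {s0}.
Read 'x': s0→{s0, s1, s4}; now {s0, s1, s4}.
Read 'x': s0→{s0, s1, s4}, s1→{s2, s5, s7}, s4→{s3, s4}; now {s0, s1, s2, s3, s4, s5, s7}.
Read 'x': s0→{s0, s1, s4}, s1→{s2, s5, s7}, s2→{s4}, s3→{s4}, s4→{s3, s4}, s5→{s4}, s7→{s6}; now {s0, s1, s2, s3, s4, s5, s6, s7}.
Read 'x': s0→{s0, s1, s4}, s1→{s2, s5, s7}, s2→{s4}, s3→{s4}, s4→{s3, s4}, s5→{s4}, s6→{s0, s2}, s7→{s6}; now {s0, s1, s2, s3, s4, s5, s6, s7}.
Read 'x': s0→{s0, s1, s4}, s1→{s2, s5, s7}, s2→{s4}, s3→{s4}, s4→{s3, s4}, s5→{s4}, s6→{s0, s2}, s7→{s6}; now {s0, s1, s2, s3, s4, s5, s6, s7}.
Read 'x': s0→{s0, s1, s4}, s1→{s2, s5, s7}, s2→{s4}, s3→{s4}, s4→{s3, s4}, s5→{s4}, s6→{s0, s2}, s7→{s6}; now {s0, s1, s2, s3, s4, s5, s6, s7}.

{s0, s1, s2, s3, s4, s5, s6, s7}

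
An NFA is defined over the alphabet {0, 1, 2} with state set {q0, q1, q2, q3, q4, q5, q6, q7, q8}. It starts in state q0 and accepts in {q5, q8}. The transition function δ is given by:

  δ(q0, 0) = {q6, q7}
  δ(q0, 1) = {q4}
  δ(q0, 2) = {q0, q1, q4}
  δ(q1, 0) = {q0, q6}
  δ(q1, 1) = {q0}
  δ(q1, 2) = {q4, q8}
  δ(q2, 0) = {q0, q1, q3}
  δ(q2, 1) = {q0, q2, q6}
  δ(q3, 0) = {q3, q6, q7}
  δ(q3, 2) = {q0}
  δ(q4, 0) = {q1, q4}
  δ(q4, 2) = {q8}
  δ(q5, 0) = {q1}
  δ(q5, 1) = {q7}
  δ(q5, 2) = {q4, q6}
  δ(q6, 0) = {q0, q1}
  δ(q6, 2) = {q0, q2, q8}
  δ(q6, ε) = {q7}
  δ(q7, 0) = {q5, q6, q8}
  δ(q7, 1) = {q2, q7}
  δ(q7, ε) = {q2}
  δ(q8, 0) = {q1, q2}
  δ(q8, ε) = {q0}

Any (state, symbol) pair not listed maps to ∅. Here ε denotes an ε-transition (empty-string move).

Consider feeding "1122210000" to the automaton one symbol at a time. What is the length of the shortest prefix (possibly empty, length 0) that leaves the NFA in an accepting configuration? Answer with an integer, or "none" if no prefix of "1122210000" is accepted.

none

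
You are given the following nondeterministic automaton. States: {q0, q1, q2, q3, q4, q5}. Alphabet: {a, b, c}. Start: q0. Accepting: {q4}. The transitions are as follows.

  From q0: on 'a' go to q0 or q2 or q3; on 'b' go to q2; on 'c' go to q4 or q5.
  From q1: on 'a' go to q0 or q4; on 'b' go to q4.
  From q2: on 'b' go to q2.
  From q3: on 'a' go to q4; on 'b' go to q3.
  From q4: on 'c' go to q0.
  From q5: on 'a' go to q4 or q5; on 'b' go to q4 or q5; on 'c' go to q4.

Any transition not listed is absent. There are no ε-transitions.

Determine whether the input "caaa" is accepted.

Yes

Start in {q0}.
Read 'c': q0→{q4, q5}; now {q4, q5}.
Read 'a': q4→∅, q5→{q4, q5}; now {q4, q5}.
Read 'a': q4→∅, q5→{q4, q5}; now {q4, q5}.
Read 'a': q4→∅, q5→{q4, q5}; now {q4, q5}.
The final set {q4, q5} contains the accepting state q4.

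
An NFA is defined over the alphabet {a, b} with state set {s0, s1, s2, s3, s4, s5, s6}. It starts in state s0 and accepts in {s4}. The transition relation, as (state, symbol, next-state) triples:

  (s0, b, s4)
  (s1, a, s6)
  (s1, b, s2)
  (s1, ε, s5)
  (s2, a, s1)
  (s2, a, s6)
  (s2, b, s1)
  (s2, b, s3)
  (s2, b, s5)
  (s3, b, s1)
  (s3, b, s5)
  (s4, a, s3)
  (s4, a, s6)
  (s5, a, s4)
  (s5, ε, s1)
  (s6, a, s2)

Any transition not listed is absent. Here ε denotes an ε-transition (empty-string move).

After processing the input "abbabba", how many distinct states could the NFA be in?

Start in {s0}.
Read 'a': s0→∅; now ∅.
The set is empty and remains empty for the remaining 6 symbols.
That set has 0 states.

0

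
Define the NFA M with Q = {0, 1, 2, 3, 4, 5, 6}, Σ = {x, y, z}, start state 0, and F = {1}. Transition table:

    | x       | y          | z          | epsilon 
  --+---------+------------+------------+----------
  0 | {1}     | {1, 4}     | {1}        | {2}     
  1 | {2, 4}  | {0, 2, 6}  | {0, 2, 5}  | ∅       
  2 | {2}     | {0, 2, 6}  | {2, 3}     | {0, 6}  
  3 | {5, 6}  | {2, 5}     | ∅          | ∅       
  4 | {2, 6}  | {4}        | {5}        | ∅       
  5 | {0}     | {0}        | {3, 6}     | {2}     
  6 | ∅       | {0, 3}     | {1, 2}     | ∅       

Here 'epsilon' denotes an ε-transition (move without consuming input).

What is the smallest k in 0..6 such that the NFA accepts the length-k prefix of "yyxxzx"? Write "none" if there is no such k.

1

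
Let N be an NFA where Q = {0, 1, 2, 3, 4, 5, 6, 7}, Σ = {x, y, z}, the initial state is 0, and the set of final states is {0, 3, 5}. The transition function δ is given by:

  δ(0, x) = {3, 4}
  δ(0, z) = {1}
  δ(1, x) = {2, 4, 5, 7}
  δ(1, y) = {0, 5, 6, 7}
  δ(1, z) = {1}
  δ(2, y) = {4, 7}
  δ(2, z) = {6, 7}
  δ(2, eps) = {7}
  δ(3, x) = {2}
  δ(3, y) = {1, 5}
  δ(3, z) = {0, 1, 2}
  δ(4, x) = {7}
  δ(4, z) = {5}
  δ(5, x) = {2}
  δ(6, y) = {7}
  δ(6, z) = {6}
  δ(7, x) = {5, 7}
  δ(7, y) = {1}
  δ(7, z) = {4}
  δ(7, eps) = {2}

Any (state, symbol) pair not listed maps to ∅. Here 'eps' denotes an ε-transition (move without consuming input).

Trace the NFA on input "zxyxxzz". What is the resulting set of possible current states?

{2, 4, 5, 6, 7}

Start in {0}.
Read 'z': 0→{1}; now {1}.
Read 'x': 1→{2, 4, 5, 7}; now {2, 4, 5, 7}.
Read 'y': 2→{4, 7}, 4→∅, 5→∅, 7→{1}; union {1, 4, 7}; ε-closure = {1, 2, 4, 7}.
Read 'x': 1→{2, 4, 5, 7}, 2→∅, 4→{7}, 7→{5, 7}; now {2, 4, 5, 7}.
Read 'x': 2→∅, 4→{7}, 5→{2}, 7→{5, 7}; now {2, 5, 7}.
Read 'z': 2→{6, 7}, 5→∅, 7→{4}; union {4, 6, 7}; ε-closure = {2, 4, 6, 7}.
Read 'z': 2→{6, 7}, 4→{5}, 6→{6}, 7→{4}; union {4, 5, 6, 7}; ε-closure = {2, 4, 5, 6, 7}.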